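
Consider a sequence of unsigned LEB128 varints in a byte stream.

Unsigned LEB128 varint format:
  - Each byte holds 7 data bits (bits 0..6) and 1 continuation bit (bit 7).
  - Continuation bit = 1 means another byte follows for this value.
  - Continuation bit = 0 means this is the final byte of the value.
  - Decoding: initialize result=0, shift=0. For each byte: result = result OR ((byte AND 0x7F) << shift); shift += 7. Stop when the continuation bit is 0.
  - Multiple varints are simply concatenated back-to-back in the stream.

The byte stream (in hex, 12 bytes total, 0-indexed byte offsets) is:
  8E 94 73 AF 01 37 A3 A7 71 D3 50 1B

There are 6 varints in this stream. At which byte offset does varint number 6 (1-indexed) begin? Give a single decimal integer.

Answer: 11

Derivation:
  byte[0]=0x8E cont=1 payload=0x0E=14: acc |= 14<<0 -> acc=14 shift=7
  byte[1]=0x94 cont=1 payload=0x14=20: acc |= 20<<7 -> acc=2574 shift=14
  byte[2]=0x73 cont=0 payload=0x73=115: acc |= 115<<14 -> acc=1886734 shift=21 [end]
Varint 1: bytes[0:3] = 8E 94 73 -> value 1886734 (3 byte(s))
  byte[3]=0xAF cont=1 payload=0x2F=47: acc |= 47<<0 -> acc=47 shift=7
  byte[4]=0x01 cont=0 payload=0x01=1: acc |= 1<<7 -> acc=175 shift=14 [end]
Varint 2: bytes[3:5] = AF 01 -> value 175 (2 byte(s))
  byte[5]=0x37 cont=0 payload=0x37=55: acc |= 55<<0 -> acc=55 shift=7 [end]
Varint 3: bytes[5:6] = 37 -> value 55 (1 byte(s))
  byte[6]=0xA3 cont=1 payload=0x23=35: acc |= 35<<0 -> acc=35 shift=7
  byte[7]=0xA7 cont=1 payload=0x27=39: acc |= 39<<7 -> acc=5027 shift=14
  byte[8]=0x71 cont=0 payload=0x71=113: acc |= 113<<14 -> acc=1856419 shift=21 [end]
Varint 4: bytes[6:9] = A3 A7 71 -> value 1856419 (3 byte(s))
  byte[9]=0xD3 cont=1 payload=0x53=83: acc |= 83<<0 -> acc=83 shift=7
  byte[10]=0x50 cont=0 payload=0x50=80: acc |= 80<<7 -> acc=10323 shift=14 [end]
Varint 5: bytes[9:11] = D3 50 -> value 10323 (2 byte(s))
  byte[11]=0x1B cont=0 payload=0x1B=27: acc |= 27<<0 -> acc=27 shift=7 [end]
Varint 6: bytes[11:12] = 1B -> value 27 (1 byte(s))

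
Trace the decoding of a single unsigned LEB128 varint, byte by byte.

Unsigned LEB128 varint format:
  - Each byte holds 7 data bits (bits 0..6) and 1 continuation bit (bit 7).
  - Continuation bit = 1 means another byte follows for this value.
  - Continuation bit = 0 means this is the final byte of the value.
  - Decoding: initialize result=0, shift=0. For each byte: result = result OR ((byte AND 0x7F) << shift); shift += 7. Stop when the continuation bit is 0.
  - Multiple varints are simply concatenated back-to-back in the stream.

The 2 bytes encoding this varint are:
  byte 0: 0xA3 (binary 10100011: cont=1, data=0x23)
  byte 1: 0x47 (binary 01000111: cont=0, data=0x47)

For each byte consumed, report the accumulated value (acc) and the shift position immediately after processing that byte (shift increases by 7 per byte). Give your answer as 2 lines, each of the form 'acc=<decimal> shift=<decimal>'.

Answer: acc=35 shift=7
acc=9123 shift=14

Derivation:
byte 0=0xA3: payload=0x23=35, contrib = 35<<0 = 35; acc -> 35, shift -> 7
byte 1=0x47: payload=0x47=71, contrib = 71<<7 = 9088; acc -> 9123, shift -> 14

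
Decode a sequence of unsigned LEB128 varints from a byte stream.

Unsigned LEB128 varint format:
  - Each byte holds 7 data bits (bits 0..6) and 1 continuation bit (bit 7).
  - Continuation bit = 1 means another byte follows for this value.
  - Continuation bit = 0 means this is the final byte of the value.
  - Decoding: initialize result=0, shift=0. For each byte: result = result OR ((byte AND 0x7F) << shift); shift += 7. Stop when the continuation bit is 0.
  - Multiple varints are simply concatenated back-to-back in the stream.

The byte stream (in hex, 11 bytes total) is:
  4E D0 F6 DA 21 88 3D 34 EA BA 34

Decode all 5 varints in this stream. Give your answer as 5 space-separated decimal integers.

  byte[0]=0x4E cont=0 payload=0x4E=78: acc |= 78<<0 -> acc=78 shift=7 [end]
Varint 1: bytes[0:1] = 4E -> value 78 (1 byte(s))
  byte[1]=0xD0 cont=1 payload=0x50=80: acc |= 80<<0 -> acc=80 shift=7
  byte[2]=0xF6 cont=1 payload=0x76=118: acc |= 118<<7 -> acc=15184 shift=14
  byte[3]=0xDA cont=1 payload=0x5A=90: acc |= 90<<14 -> acc=1489744 shift=21
  byte[4]=0x21 cont=0 payload=0x21=33: acc |= 33<<21 -> acc=70695760 shift=28 [end]
Varint 2: bytes[1:5] = D0 F6 DA 21 -> value 70695760 (4 byte(s))
  byte[5]=0x88 cont=1 payload=0x08=8: acc |= 8<<0 -> acc=8 shift=7
  byte[6]=0x3D cont=0 payload=0x3D=61: acc |= 61<<7 -> acc=7816 shift=14 [end]
Varint 3: bytes[5:7] = 88 3D -> value 7816 (2 byte(s))
  byte[7]=0x34 cont=0 payload=0x34=52: acc |= 52<<0 -> acc=52 shift=7 [end]
Varint 4: bytes[7:8] = 34 -> value 52 (1 byte(s))
  byte[8]=0xEA cont=1 payload=0x6A=106: acc |= 106<<0 -> acc=106 shift=7
  byte[9]=0xBA cont=1 payload=0x3A=58: acc |= 58<<7 -> acc=7530 shift=14
  byte[10]=0x34 cont=0 payload=0x34=52: acc |= 52<<14 -> acc=859498 shift=21 [end]
Varint 5: bytes[8:11] = EA BA 34 -> value 859498 (3 byte(s))

Answer: 78 70695760 7816 52 859498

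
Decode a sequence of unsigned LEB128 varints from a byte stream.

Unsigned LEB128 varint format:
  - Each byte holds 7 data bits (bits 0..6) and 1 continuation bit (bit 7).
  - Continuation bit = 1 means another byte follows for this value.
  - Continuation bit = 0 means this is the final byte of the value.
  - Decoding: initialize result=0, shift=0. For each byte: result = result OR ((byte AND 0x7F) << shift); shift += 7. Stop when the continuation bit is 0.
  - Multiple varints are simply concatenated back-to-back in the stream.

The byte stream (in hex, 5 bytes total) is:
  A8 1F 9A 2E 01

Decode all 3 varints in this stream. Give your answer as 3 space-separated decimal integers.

Answer: 4008 5914 1

Derivation:
  byte[0]=0xA8 cont=1 payload=0x28=40: acc |= 40<<0 -> acc=40 shift=7
  byte[1]=0x1F cont=0 payload=0x1F=31: acc |= 31<<7 -> acc=4008 shift=14 [end]
Varint 1: bytes[0:2] = A8 1F -> value 4008 (2 byte(s))
  byte[2]=0x9A cont=1 payload=0x1A=26: acc |= 26<<0 -> acc=26 shift=7
  byte[3]=0x2E cont=0 payload=0x2E=46: acc |= 46<<7 -> acc=5914 shift=14 [end]
Varint 2: bytes[2:4] = 9A 2E -> value 5914 (2 byte(s))
  byte[4]=0x01 cont=0 payload=0x01=1: acc |= 1<<0 -> acc=1 shift=7 [end]
Varint 3: bytes[4:5] = 01 -> value 1 (1 byte(s))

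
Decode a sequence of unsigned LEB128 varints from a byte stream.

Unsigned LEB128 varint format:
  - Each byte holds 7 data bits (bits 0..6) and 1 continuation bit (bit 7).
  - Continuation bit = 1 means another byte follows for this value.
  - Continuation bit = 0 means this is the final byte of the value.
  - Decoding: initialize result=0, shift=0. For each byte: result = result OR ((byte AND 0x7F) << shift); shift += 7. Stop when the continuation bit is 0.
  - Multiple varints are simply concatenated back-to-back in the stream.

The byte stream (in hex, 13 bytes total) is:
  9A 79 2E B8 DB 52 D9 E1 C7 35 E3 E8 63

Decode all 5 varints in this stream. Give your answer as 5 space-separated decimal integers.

  byte[0]=0x9A cont=1 payload=0x1A=26: acc |= 26<<0 -> acc=26 shift=7
  byte[1]=0x79 cont=0 payload=0x79=121: acc |= 121<<7 -> acc=15514 shift=14 [end]
Varint 1: bytes[0:2] = 9A 79 -> value 15514 (2 byte(s))
  byte[2]=0x2E cont=0 payload=0x2E=46: acc |= 46<<0 -> acc=46 shift=7 [end]
Varint 2: bytes[2:3] = 2E -> value 46 (1 byte(s))
  byte[3]=0xB8 cont=1 payload=0x38=56: acc |= 56<<0 -> acc=56 shift=7
  byte[4]=0xDB cont=1 payload=0x5B=91: acc |= 91<<7 -> acc=11704 shift=14
  byte[5]=0x52 cont=0 payload=0x52=82: acc |= 82<<14 -> acc=1355192 shift=21 [end]
Varint 3: bytes[3:6] = B8 DB 52 -> value 1355192 (3 byte(s))
  byte[6]=0xD9 cont=1 payload=0x59=89: acc |= 89<<0 -> acc=89 shift=7
  byte[7]=0xE1 cont=1 payload=0x61=97: acc |= 97<<7 -> acc=12505 shift=14
  byte[8]=0xC7 cont=1 payload=0x47=71: acc |= 71<<14 -> acc=1175769 shift=21
  byte[9]=0x35 cont=0 payload=0x35=53: acc |= 53<<21 -> acc=112324825 shift=28 [end]
Varint 4: bytes[6:10] = D9 E1 C7 35 -> value 112324825 (4 byte(s))
  byte[10]=0xE3 cont=1 payload=0x63=99: acc |= 99<<0 -> acc=99 shift=7
  byte[11]=0xE8 cont=1 payload=0x68=104: acc |= 104<<7 -> acc=13411 shift=14
  byte[12]=0x63 cont=0 payload=0x63=99: acc |= 99<<14 -> acc=1635427 shift=21 [end]
Varint 5: bytes[10:13] = E3 E8 63 -> value 1635427 (3 byte(s))

Answer: 15514 46 1355192 112324825 1635427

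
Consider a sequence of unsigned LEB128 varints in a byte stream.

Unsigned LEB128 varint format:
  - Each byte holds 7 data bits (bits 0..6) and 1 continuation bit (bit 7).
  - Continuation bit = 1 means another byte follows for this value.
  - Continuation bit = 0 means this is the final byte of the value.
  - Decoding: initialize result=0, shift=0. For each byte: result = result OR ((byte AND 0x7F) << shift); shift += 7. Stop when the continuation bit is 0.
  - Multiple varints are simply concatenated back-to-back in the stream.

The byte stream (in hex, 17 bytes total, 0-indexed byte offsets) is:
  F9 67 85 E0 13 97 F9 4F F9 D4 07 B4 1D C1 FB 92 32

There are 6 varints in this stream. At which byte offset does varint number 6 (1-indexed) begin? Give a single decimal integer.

Answer: 13

Derivation:
  byte[0]=0xF9 cont=1 payload=0x79=121: acc |= 121<<0 -> acc=121 shift=7
  byte[1]=0x67 cont=0 payload=0x67=103: acc |= 103<<7 -> acc=13305 shift=14 [end]
Varint 1: bytes[0:2] = F9 67 -> value 13305 (2 byte(s))
  byte[2]=0x85 cont=1 payload=0x05=5: acc |= 5<<0 -> acc=5 shift=7
  byte[3]=0xE0 cont=1 payload=0x60=96: acc |= 96<<7 -> acc=12293 shift=14
  byte[4]=0x13 cont=0 payload=0x13=19: acc |= 19<<14 -> acc=323589 shift=21 [end]
Varint 2: bytes[2:5] = 85 E0 13 -> value 323589 (3 byte(s))
  byte[5]=0x97 cont=1 payload=0x17=23: acc |= 23<<0 -> acc=23 shift=7
  byte[6]=0xF9 cont=1 payload=0x79=121: acc |= 121<<7 -> acc=15511 shift=14
  byte[7]=0x4F cont=0 payload=0x4F=79: acc |= 79<<14 -> acc=1309847 shift=21 [end]
Varint 3: bytes[5:8] = 97 F9 4F -> value 1309847 (3 byte(s))
  byte[8]=0xF9 cont=1 payload=0x79=121: acc |= 121<<0 -> acc=121 shift=7
  byte[9]=0xD4 cont=1 payload=0x54=84: acc |= 84<<7 -> acc=10873 shift=14
  byte[10]=0x07 cont=0 payload=0x07=7: acc |= 7<<14 -> acc=125561 shift=21 [end]
Varint 4: bytes[8:11] = F9 D4 07 -> value 125561 (3 byte(s))
  byte[11]=0xB4 cont=1 payload=0x34=52: acc |= 52<<0 -> acc=52 shift=7
  byte[12]=0x1D cont=0 payload=0x1D=29: acc |= 29<<7 -> acc=3764 shift=14 [end]
Varint 5: bytes[11:13] = B4 1D -> value 3764 (2 byte(s))
  byte[13]=0xC1 cont=1 payload=0x41=65: acc |= 65<<0 -> acc=65 shift=7
  byte[14]=0xFB cont=1 payload=0x7B=123: acc |= 123<<7 -> acc=15809 shift=14
  byte[15]=0x92 cont=1 payload=0x12=18: acc |= 18<<14 -> acc=310721 shift=21
  byte[16]=0x32 cont=0 payload=0x32=50: acc |= 50<<21 -> acc=105168321 shift=28 [end]
Varint 6: bytes[13:17] = C1 FB 92 32 -> value 105168321 (4 byte(s))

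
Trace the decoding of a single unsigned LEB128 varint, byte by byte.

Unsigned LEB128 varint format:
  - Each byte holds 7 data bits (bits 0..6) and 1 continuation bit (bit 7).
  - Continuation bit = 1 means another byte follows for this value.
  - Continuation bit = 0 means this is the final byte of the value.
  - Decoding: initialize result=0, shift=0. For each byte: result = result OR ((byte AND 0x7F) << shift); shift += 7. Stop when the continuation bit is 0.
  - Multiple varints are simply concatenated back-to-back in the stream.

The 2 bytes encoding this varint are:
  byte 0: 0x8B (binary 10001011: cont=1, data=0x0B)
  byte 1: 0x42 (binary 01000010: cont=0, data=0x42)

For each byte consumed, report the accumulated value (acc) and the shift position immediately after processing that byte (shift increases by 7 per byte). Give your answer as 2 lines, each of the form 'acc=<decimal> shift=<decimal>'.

byte 0=0x8B: payload=0x0B=11, contrib = 11<<0 = 11; acc -> 11, shift -> 7
byte 1=0x42: payload=0x42=66, contrib = 66<<7 = 8448; acc -> 8459, shift -> 14

Answer: acc=11 shift=7
acc=8459 shift=14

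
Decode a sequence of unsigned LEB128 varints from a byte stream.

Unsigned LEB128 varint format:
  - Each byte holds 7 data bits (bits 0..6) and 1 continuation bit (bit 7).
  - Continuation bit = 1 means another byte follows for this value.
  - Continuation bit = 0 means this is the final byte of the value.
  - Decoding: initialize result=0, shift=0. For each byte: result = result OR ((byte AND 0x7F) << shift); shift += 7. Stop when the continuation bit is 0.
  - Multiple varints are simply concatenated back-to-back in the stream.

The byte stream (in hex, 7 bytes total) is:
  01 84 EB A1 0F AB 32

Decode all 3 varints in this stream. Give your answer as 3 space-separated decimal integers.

Answer: 1 32011652 6443

Derivation:
  byte[0]=0x01 cont=0 payload=0x01=1: acc |= 1<<0 -> acc=1 shift=7 [end]
Varint 1: bytes[0:1] = 01 -> value 1 (1 byte(s))
  byte[1]=0x84 cont=1 payload=0x04=4: acc |= 4<<0 -> acc=4 shift=7
  byte[2]=0xEB cont=1 payload=0x6B=107: acc |= 107<<7 -> acc=13700 shift=14
  byte[3]=0xA1 cont=1 payload=0x21=33: acc |= 33<<14 -> acc=554372 shift=21
  byte[4]=0x0F cont=0 payload=0x0F=15: acc |= 15<<21 -> acc=32011652 shift=28 [end]
Varint 2: bytes[1:5] = 84 EB A1 0F -> value 32011652 (4 byte(s))
  byte[5]=0xAB cont=1 payload=0x2B=43: acc |= 43<<0 -> acc=43 shift=7
  byte[6]=0x32 cont=0 payload=0x32=50: acc |= 50<<7 -> acc=6443 shift=14 [end]
Varint 3: bytes[5:7] = AB 32 -> value 6443 (2 byte(s))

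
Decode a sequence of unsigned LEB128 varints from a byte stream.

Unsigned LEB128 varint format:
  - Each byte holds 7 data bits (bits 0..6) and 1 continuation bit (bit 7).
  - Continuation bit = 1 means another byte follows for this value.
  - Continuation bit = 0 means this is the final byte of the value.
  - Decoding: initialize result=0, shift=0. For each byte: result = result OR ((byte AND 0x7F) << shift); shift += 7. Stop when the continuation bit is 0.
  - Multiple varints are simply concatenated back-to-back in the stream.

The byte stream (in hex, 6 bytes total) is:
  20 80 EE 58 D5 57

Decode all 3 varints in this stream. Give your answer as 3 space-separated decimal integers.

  byte[0]=0x20 cont=0 payload=0x20=32: acc |= 32<<0 -> acc=32 shift=7 [end]
Varint 1: bytes[0:1] = 20 -> value 32 (1 byte(s))
  byte[1]=0x80 cont=1 payload=0x00=0: acc |= 0<<0 -> acc=0 shift=7
  byte[2]=0xEE cont=1 payload=0x6E=110: acc |= 110<<7 -> acc=14080 shift=14
  byte[3]=0x58 cont=0 payload=0x58=88: acc |= 88<<14 -> acc=1455872 shift=21 [end]
Varint 2: bytes[1:4] = 80 EE 58 -> value 1455872 (3 byte(s))
  byte[4]=0xD5 cont=1 payload=0x55=85: acc |= 85<<0 -> acc=85 shift=7
  byte[5]=0x57 cont=0 payload=0x57=87: acc |= 87<<7 -> acc=11221 shift=14 [end]
Varint 3: bytes[4:6] = D5 57 -> value 11221 (2 byte(s))

Answer: 32 1455872 11221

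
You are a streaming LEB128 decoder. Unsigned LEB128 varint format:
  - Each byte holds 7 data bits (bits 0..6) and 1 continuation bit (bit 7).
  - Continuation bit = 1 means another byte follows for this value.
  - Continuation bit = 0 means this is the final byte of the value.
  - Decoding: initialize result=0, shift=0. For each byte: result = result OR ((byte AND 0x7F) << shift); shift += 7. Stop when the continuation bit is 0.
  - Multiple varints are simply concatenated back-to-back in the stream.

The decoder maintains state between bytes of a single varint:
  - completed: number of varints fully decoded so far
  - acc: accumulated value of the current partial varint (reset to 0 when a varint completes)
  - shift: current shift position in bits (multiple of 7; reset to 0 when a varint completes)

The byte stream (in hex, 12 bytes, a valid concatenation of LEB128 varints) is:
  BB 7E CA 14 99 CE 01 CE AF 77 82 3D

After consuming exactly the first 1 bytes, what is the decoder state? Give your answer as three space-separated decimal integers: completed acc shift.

byte[0]=0xBB cont=1 payload=0x3B: acc |= 59<<0 -> completed=0 acc=59 shift=7

Answer: 0 59 7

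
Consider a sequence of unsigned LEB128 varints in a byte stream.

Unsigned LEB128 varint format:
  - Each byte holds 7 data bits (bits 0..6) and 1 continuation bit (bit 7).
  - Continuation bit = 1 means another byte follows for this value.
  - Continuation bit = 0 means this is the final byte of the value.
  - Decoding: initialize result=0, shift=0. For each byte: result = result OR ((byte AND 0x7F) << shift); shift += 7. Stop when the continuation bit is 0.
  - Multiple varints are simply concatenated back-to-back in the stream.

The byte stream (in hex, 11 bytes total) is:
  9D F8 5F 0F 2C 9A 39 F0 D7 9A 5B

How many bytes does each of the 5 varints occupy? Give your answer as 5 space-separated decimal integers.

  byte[0]=0x9D cont=1 payload=0x1D=29: acc |= 29<<0 -> acc=29 shift=7
  byte[1]=0xF8 cont=1 payload=0x78=120: acc |= 120<<7 -> acc=15389 shift=14
  byte[2]=0x5F cont=0 payload=0x5F=95: acc |= 95<<14 -> acc=1571869 shift=21 [end]
Varint 1: bytes[0:3] = 9D F8 5F -> value 1571869 (3 byte(s))
  byte[3]=0x0F cont=0 payload=0x0F=15: acc |= 15<<0 -> acc=15 shift=7 [end]
Varint 2: bytes[3:4] = 0F -> value 15 (1 byte(s))
  byte[4]=0x2C cont=0 payload=0x2C=44: acc |= 44<<0 -> acc=44 shift=7 [end]
Varint 3: bytes[4:5] = 2C -> value 44 (1 byte(s))
  byte[5]=0x9A cont=1 payload=0x1A=26: acc |= 26<<0 -> acc=26 shift=7
  byte[6]=0x39 cont=0 payload=0x39=57: acc |= 57<<7 -> acc=7322 shift=14 [end]
Varint 4: bytes[5:7] = 9A 39 -> value 7322 (2 byte(s))
  byte[7]=0xF0 cont=1 payload=0x70=112: acc |= 112<<0 -> acc=112 shift=7
  byte[8]=0xD7 cont=1 payload=0x57=87: acc |= 87<<7 -> acc=11248 shift=14
  byte[9]=0x9A cont=1 payload=0x1A=26: acc |= 26<<14 -> acc=437232 shift=21
  byte[10]=0x5B cont=0 payload=0x5B=91: acc |= 91<<21 -> acc=191278064 shift=28 [end]
Varint 5: bytes[7:11] = F0 D7 9A 5B -> value 191278064 (4 byte(s))

Answer: 3 1 1 2 4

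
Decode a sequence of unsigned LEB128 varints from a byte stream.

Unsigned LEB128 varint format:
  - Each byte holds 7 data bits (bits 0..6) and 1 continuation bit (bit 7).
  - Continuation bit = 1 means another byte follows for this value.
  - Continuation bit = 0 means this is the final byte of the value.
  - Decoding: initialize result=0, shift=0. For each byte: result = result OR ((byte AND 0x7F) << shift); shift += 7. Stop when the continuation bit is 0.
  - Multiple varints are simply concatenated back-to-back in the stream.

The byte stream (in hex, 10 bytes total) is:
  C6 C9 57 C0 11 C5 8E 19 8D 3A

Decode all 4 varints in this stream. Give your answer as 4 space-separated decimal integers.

  byte[0]=0xC6 cont=1 payload=0x46=70: acc |= 70<<0 -> acc=70 shift=7
  byte[1]=0xC9 cont=1 payload=0x49=73: acc |= 73<<7 -> acc=9414 shift=14
  byte[2]=0x57 cont=0 payload=0x57=87: acc |= 87<<14 -> acc=1434822 shift=21 [end]
Varint 1: bytes[0:3] = C6 C9 57 -> value 1434822 (3 byte(s))
  byte[3]=0xC0 cont=1 payload=0x40=64: acc |= 64<<0 -> acc=64 shift=7
  byte[4]=0x11 cont=0 payload=0x11=17: acc |= 17<<7 -> acc=2240 shift=14 [end]
Varint 2: bytes[3:5] = C0 11 -> value 2240 (2 byte(s))
  byte[5]=0xC5 cont=1 payload=0x45=69: acc |= 69<<0 -> acc=69 shift=7
  byte[6]=0x8E cont=1 payload=0x0E=14: acc |= 14<<7 -> acc=1861 shift=14
  byte[7]=0x19 cont=0 payload=0x19=25: acc |= 25<<14 -> acc=411461 shift=21 [end]
Varint 3: bytes[5:8] = C5 8E 19 -> value 411461 (3 byte(s))
  byte[8]=0x8D cont=1 payload=0x0D=13: acc |= 13<<0 -> acc=13 shift=7
  byte[9]=0x3A cont=0 payload=0x3A=58: acc |= 58<<7 -> acc=7437 shift=14 [end]
Varint 4: bytes[8:10] = 8D 3A -> value 7437 (2 byte(s))

Answer: 1434822 2240 411461 7437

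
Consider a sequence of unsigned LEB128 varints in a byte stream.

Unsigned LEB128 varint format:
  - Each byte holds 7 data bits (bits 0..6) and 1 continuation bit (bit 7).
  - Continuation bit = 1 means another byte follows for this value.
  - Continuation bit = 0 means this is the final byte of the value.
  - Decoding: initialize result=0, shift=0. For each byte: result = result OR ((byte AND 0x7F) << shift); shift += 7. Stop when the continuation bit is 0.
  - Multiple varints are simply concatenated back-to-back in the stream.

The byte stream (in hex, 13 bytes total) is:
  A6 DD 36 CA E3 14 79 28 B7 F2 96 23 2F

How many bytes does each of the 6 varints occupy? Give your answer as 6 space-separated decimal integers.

Answer: 3 3 1 1 4 1

Derivation:
  byte[0]=0xA6 cont=1 payload=0x26=38: acc |= 38<<0 -> acc=38 shift=7
  byte[1]=0xDD cont=1 payload=0x5D=93: acc |= 93<<7 -> acc=11942 shift=14
  byte[2]=0x36 cont=0 payload=0x36=54: acc |= 54<<14 -> acc=896678 shift=21 [end]
Varint 1: bytes[0:3] = A6 DD 36 -> value 896678 (3 byte(s))
  byte[3]=0xCA cont=1 payload=0x4A=74: acc |= 74<<0 -> acc=74 shift=7
  byte[4]=0xE3 cont=1 payload=0x63=99: acc |= 99<<7 -> acc=12746 shift=14
  byte[5]=0x14 cont=0 payload=0x14=20: acc |= 20<<14 -> acc=340426 shift=21 [end]
Varint 2: bytes[3:6] = CA E3 14 -> value 340426 (3 byte(s))
  byte[6]=0x79 cont=0 payload=0x79=121: acc |= 121<<0 -> acc=121 shift=7 [end]
Varint 3: bytes[6:7] = 79 -> value 121 (1 byte(s))
  byte[7]=0x28 cont=0 payload=0x28=40: acc |= 40<<0 -> acc=40 shift=7 [end]
Varint 4: bytes[7:8] = 28 -> value 40 (1 byte(s))
  byte[8]=0xB7 cont=1 payload=0x37=55: acc |= 55<<0 -> acc=55 shift=7
  byte[9]=0xF2 cont=1 payload=0x72=114: acc |= 114<<7 -> acc=14647 shift=14
  byte[10]=0x96 cont=1 payload=0x16=22: acc |= 22<<14 -> acc=375095 shift=21
  byte[11]=0x23 cont=0 payload=0x23=35: acc |= 35<<21 -> acc=73775415 shift=28 [end]
Varint 5: bytes[8:12] = B7 F2 96 23 -> value 73775415 (4 byte(s))
  byte[12]=0x2F cont=0 payload=0x2F=47: acc |= 47<<0 -> acc=47 shift=7 [end]
Varint 6: bytes[12:13] = 2F -> value 47 (1 byte(s))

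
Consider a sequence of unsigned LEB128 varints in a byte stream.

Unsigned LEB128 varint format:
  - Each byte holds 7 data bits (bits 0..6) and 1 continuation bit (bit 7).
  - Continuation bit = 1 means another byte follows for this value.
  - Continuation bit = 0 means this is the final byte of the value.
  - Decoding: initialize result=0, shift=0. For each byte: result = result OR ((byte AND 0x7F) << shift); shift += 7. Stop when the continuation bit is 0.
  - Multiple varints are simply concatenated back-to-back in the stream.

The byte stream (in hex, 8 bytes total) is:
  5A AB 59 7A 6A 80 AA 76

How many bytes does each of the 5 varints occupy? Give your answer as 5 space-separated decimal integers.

  byte[0]=0x5A cont=0 payload=0x5A=90: acc |= 90<<0 -> acc=90 shift=7 [end]
Varint 1: bytes[0:1] = 5A -> value 90 (1 byte(s))
  byte[1]=0xAB cont=1 payload=0x2B=43: acc |= 43<<0 -> acc=43 shift=7
  byte[2]=0x59 cont=0 payload=0x59=89: acc |= 89<<7 -> acc=11435 shift=14 [end]
Varint 2: bytes[1:3] = AB 59 -> value 11435 (2 byte(s))
  byte[3]=0x7A cont=0 payload=0x7A=122: acc |= 122<<0 -> acc=122 shift=7 [end]
Varint 3: bytes[3:4] = 7A -> value 122 (1 byte(s))
  byte[4]=0x6A cont=0 payload=0x6A=106: acc |= 106<<0 -> acc=106 shift=7 [end]
Varint 4: bytes[4:5] = 6A -> value 106 (1 byte(s))
  byte[5]=0x80 cont=1 payload=0x00=0: acc |= 0<<0 -> acc=0 shift=7
  byte[6]=0xAA cont=1 payload=0x2A=42: acc |= 42<<7 -> acc=5376 shift=14
  byte[7]=0x76 cont=0 payload=0x76=118: acc |= 118<<14 -> acc=1938688 shift=21 [end]
Varint 5: bytes[5:8] = 80 AA 76 -> value 1938688 (3 byte(s))

Answer: 1 2 1 1 3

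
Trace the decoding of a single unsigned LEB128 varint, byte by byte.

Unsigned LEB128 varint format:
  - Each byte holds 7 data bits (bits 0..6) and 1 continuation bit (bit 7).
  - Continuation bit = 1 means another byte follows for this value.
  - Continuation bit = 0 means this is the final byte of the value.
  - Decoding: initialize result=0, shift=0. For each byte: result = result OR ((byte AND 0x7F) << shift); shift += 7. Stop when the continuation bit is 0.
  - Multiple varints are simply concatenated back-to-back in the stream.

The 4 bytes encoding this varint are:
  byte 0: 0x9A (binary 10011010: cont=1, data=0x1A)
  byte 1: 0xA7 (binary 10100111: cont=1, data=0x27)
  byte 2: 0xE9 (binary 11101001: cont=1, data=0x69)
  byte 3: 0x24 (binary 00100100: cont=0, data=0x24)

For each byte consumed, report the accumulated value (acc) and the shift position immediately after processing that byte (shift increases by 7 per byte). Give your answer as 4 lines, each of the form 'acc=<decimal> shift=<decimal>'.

Answer: acc=26 shift=7
acc=5018 shift=14
acc=1725338 shift=21
acc=77222810 shift=28

Derivation:
byte 0=0x9A: payload=0x1A=26, contrib = 26<<0 = 26; acc -> 26, shift -> 7
byte 1=0xA7: payload=0x27=39, contrib = 39<<7 = 4992; acc -> 5018, shift -> 14
byte 2=0xE9: payload=0x69=105, contrib = 105<<14 = 1720320; acc -> 1725338, shift -> 21
byte 3=0x24: payload=0x24=36, contrib = 36<<21 = 75497472; acc -> 77222810, shift -> 28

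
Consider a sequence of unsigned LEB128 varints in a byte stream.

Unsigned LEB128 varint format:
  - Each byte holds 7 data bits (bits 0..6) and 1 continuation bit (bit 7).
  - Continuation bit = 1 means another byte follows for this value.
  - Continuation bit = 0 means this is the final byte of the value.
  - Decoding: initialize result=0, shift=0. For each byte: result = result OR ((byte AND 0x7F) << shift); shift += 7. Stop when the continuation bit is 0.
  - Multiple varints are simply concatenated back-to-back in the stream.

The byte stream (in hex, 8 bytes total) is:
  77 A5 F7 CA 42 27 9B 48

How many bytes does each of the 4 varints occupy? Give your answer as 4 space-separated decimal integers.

Answer: 1 4 1 2

Derivation:
  byte[0]=0x77 cont=0 payload=0x77=119: acc |= 119<<0 -> acc=119 shift=7 [end]
Varint 1: bytes[0:1] = 77 -> value 119 (1 byte(s))
  byte[1]=0xA5 cont=1 payload=0x25=37: acc |= 37<<0 -> acc=37 shift=7
  byte[2]=0xF7 cont=1 payload=0x77=119: acc |= 119<<7 -> acc=15269 shift=14
  byte[3]=0xCA cont=1 payload=0x4A=74: acc |= 74<<14 -> acc=1227685 shift=21
  byte[4]=0x42 cont=0 payload=0x42=66: acc |= 66<<21 -> acc=139639717 shift=28 [end]
Varint 2: bytes[1:5] = A5 F7 CA 42 -> value 139639717 (4 byte(s))
  byte[5]=0x27 cont=0 payload=0x27=39: acc |= 39<<0 -> acc=39 shift=7 [end]
Varint 3: bytes[5:6] = 27 -> value 39 (1 byte(s))
  byte[6]=0x9B cont=1 payload=0x1B=27: acc |= 27<<0 -> acc=27 shift=7
  byte[7]=0x48 cont=0 payload=0x48=72: acc |= 72<<7 -> acc=9243 shift=14 [end]
Varint 4: bytes[6:8] = 9B 48 -> value 9243 (2 byte(s))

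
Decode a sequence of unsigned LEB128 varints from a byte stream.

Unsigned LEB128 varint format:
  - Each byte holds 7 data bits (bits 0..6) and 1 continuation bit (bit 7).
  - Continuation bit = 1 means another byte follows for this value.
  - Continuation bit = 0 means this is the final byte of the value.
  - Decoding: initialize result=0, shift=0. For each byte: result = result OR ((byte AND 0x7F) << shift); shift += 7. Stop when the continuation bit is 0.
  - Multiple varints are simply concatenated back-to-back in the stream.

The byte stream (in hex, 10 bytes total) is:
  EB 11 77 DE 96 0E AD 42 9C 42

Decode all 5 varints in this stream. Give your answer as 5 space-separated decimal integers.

  byte[0]=0xEB cont=1 payload=0x6B=107: acc |= 107<<0 -> acc=107 shift=7
  byte[1]=0x11 cont=0 payload=0x11=17: acc |= 17<<7 -> acc=2283 shift=14 [end]
Varint 1: bytes[0:2] = EB 11 -> value 2283 (2 byte(s))
  byte[2]=0x77 cont=0 payload=0x77=119: acc |= 119<<0 -> acc=119 shift=7 [end]
Varint 2: bytes[2:3] = 77 -> value 119 (1 byte(s))
  byte[3]=0xDE cont=1 payload=0x5E=94: acc |= 94<<0 -> acc=94 shift=7
  byte[4]=0x96 cont=1 payload=0x16=22: acc |= 22<<7 -> acc=2910 shift=14
  byte[5]=0x0E cont=0 payload=0x0E=14: acc |= 14<<14 -> acc=232286 shift=21 [end]
Varint 3: bytes[3:6] = DE 96 0E -> value 232286 (3 byte(s))
  byte[6]=0xAD cont=1 payload=0x2D=45: acc |= 45<<0 -> acc=45 shift=7
  byte[7]=0x42 cont=0 payload=0x42=66: acc |= 66<<7 -> acc=8493 shift=14 [end]
Varint 4: bytes[6:8] = AD 42 -> value 8493 (2 byte(s))
  byte[8]=0x9C cont=1 payload=0x1C=28: acc |= 28<<0 -> acc=28 shift=7
  byte[9]=0x42 cont=0 payload=0x42=66: acc |= 66<<7 -> acc=8476 shift=14 [end]
Varint 5: bytes[8:10] = 9C 42 -> value 8476 (2 byte(s))

Answer: 2283 119 232286 8493 8476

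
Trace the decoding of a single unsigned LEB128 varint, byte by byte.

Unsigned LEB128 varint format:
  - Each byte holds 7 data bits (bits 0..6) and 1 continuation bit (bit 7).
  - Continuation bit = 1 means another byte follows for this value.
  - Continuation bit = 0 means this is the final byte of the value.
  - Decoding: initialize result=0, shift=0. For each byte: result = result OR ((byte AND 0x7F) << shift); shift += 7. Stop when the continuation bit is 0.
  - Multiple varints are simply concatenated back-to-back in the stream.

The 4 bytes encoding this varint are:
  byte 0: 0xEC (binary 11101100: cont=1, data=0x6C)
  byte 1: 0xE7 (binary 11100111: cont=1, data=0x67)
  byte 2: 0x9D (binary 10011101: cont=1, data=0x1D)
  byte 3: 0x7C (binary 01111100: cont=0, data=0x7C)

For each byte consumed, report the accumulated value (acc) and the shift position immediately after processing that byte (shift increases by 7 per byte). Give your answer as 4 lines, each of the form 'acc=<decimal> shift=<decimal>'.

Answer: acc=108 shift=7
acc=13292 shift=14
acc=488428 shift=21
acc=260535276 shift=28

Derivation:
byte 0=0xEC: payload=0x6C=108, contrib = 108<<0 = 108; acc -> 108, shift -> 7
byte 1=0xE7: payload=0x67=103, contrib = 103<<7 = 13184; acc -> 13292, shift -> 14
byte 2=0x9D: payload=0x1D=29, contrib = 29<<14 = 475136; acc -> 488428, shift -> 21
byte 3=0x7C: payload=0x7C=124, contrib = 124<<21 = 260046848; acc -> 260535276, shift -> 28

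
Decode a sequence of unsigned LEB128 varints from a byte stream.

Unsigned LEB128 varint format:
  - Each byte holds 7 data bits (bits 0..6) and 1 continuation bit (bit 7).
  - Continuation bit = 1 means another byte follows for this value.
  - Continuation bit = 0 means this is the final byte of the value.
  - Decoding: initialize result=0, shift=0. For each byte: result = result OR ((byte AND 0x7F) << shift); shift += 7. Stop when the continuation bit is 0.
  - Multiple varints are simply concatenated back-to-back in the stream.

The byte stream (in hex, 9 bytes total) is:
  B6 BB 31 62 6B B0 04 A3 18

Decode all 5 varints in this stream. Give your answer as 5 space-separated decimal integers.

  byte[0]=0xB6 cont=1 payload=0x36=54: acc |= 54<<0 -> acc=54 shift=7
  byte[1]=0xBB cont=1 payload=0x3B=59: acc |= 59<<7 -> acc=7606 shift=14
  byte[2]=0x31 cont=0 payload=0x31=49: acc |= 49<<14 -> acc=810422 shift=21 [end]
Varint 1: bytes[0:3] = B6 BB 31 -> value 810422 (3 byte(s))
  byte[3]=0x62 cont=0 payload=0x62=98: acc |= 98<<0 -> acc=98 shift=7 [end]
Varint 2: bytes[3:4] = 62 -> value 98 (1 byte(s))
  byte[4]=0x6B cont=0 payload=0x6B=107: acc |= 107<<0 -> acc=107 shift=7 [end]
Varint 3: bytes[4:5] = 6B -> value 107 (1 byte(s))
  byte[5]=0xB0 cont=1 payload=0x30=48: acc |= 48<<0 -> acc=48 shift=7
  byte[6]=0x04 cont=0 payload=0x04=4: acc |= 4<<7 -> acc=560 shift=14 [end]
Varint 4: bytes[5:7] = B0 04 -> value 560 (2 byte(s))
  byte[7]=0xA3 cont=1 payload=0x23=35: acc |= 35<<0 -> acc=35 shift=7
  byte[8]=0x18 cont=0 payload=0x18=24: acc |= 24<<7 -> acc=3107 shift=14 [end]
Varint 5: bytes[7:9] = A3 18 -> value 3107 (2 byte(s))

Answer: 810422 98 107 560 3107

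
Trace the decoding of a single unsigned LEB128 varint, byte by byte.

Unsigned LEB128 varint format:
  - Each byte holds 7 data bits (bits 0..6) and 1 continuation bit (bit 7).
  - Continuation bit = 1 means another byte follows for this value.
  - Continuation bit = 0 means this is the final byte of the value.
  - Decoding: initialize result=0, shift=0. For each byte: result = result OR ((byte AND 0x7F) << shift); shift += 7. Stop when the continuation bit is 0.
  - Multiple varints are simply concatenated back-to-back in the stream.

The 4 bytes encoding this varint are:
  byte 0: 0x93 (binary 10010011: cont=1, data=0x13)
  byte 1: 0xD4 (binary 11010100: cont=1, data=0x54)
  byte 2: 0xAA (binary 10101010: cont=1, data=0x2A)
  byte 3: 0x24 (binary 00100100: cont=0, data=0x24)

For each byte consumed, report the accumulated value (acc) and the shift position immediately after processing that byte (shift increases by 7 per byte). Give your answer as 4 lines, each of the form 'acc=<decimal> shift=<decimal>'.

byte 0=0x93: payload=0x13=19, contrib = 19<<0 = 19; acc -> 19, shift -> 7
byte 1=0xD4: payload=0x54=84, contrib = 84<<7 = 10752; acc -> 10771, shift -> 14
byte 2=0xAA: payload=0x2A=42, contrib = 42<<14 = 688128; acc -> 698899, shift -> 21
byte 3=0x24: payload=0x24=36, contrib = 36<<21 = 75497472; acc -> 76196371, shift -> 28

Answer: acc=19 shift=7
acc=10771 shift=14
acc=698899 shift=21
acc=76196371 shift=28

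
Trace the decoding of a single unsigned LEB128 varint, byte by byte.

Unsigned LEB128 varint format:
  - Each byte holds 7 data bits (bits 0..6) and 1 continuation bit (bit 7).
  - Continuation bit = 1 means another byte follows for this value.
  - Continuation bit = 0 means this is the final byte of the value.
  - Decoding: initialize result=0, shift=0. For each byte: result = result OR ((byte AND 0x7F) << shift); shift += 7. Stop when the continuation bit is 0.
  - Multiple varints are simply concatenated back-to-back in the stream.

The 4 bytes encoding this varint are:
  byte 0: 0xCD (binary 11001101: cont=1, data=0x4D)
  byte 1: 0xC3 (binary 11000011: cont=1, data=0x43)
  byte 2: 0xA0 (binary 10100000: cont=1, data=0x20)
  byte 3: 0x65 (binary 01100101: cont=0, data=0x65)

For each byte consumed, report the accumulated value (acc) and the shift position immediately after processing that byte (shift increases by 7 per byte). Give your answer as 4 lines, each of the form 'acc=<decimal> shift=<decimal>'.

byte 0=0xCD: payload=0x4D=77, contrib = 77<<0 = 77; acc -> 77, shift -> 7
byte 1=0xC3: payload=0x43=67, contrib = 67<<7 = 8576; acc -> 8653, shift -> 14
byte 2=0xA0: payload=0x20=32, contrib = 32<<14 = 524288; acc -> 532941, shift -> 21
byte 3=0x65: payload=0x65=101, contrib = 101<<21 = 211812352; acc -> 212345293, shift -> 28

Answer: acc=77 shift=7
acc=8653 shift=14
acc=532941 shift=21
acc=212345293 shift=28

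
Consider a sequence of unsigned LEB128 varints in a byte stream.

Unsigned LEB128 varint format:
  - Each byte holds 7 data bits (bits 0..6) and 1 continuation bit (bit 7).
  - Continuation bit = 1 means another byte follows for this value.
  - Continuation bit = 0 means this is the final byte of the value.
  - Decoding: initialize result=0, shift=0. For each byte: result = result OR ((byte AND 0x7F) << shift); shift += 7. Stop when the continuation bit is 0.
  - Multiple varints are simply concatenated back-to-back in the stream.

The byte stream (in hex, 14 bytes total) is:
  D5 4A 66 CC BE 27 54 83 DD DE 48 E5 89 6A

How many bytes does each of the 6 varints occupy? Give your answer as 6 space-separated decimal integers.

  byte[0]=0xD5 cont=1 payload=0x55=85: acc |= 85<<0 -> acc=85 shift=7
  byte[1]=0x4A cont=0 payload=0x4A=74: acc |= 74<<7 -> acc=9557 shift=14 [end]
Varint 1: bytes[0:2] = D5 4A -> value 9557 (2 byte(s))
  byte[2]=0x66 cont=0 payload=0x66=102: acc |= 102<<0 -> acc=102 shift=7 [end]
Varint 2: bytes[2:3] = 66 -> value 102 (1 byte(s))
  byte[3]=0xCC cont=1 payload=0x4C=76: acc |= 76<<0 -> acc=76 shift=7
  byte[4]=0xBE cont=1 payload=0x3E=62: acc |= 62<<7 -> acc=8012 shift=14
  byte[5]=0x27 cont=0 payload=0x27=39: acc |= 39<<14 -> acc=646988 shift=21 [end]
Varint 3: bytes[3:6] = CC BE 27 -> value 646988 (3 byte(s))
  byte[6]=0x54 cont=0 payload=0x54=84: acc |= 84<<0 -> acc=84 shift=7 [end]
Varint 4: bytes[6:7] = 54 -> value 84 (1 byte(s))
  byte[7]=0x83 cont=1 payload=0x03=3: acc |= 3<<0 -> acc=3 shift=7
  byte[8]=0xDD cont=1 payload=0x5D=93: acc |= 93<<7 -> acc=11907 shift=14
  byte[9]=0xDE cont=1 payload=0x5E=94: acc |= 94<<14 -> acc=1552003 shift=21
  byte[10]=0x48 cont=0 payload=0x48=72: acc |= 72<<21 -> acc=152546947 shift=28 [end]
Varint 5: bytes[7:11] = 83 DD DE 48 -> value 152546947 (4 byte(s))
  byte[11]=0xE5 cont=1 payload=0x65=101: acc |= 101<<0 -> acc=101 shift=7
  byte[12]=0x89 cont=1 payload=0x09=9: acc |= 9<<7 -> acc=1253 shift=14
  byte[13]=0x6A cont=0 payload=0x6A=106: acc |= 106<<14 -> acc=1737957 shift=21 [end]
Varint 6: bytes[11:14] = E5 89 6A -> value 1737957 (3 byte(s))

Answer: 2 1 3 1 4 3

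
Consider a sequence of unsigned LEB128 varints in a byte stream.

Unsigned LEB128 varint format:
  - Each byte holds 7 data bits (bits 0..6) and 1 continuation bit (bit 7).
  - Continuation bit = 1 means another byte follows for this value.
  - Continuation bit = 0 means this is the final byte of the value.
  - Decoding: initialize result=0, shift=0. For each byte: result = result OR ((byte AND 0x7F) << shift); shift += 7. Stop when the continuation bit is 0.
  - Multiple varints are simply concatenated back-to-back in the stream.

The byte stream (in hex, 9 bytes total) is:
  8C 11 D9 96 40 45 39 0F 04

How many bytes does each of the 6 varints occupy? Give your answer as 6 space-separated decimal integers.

Answer: 2 3 1 1 1 1

Derivation:
  byte[0]=0x8C cont=1 payload=0x0C=12: acc |= 12<<0 -> acc=12 shift=7
  byte[1]=0x11 cont=0 payload=0x11=17: acc |= 17<<7 -> acc=2188 shift=14 [end]
Varint 1: bytes[0:2] = 8C 11 -> value 2188 (2 byte(s))
  byte[2]=0xD9 cont=1 payload=0x59=89: acc |= 89<<0 -> acc=89 shift=7
  byte[3]=0x96 cont=1 payload=0x16=22: acc |= 22<<7 -> acc=2905 shift=14
  byte[4]=0x40 cont=0 payload=0x40=64: acc |= 64<<14 -> acc=1051481 shift=21 [end]
Varint 2: bytes[2:5] = D9 96 40 -> value 1051481 (3 byte(s))
  byte[5]=0x45 cont=0 payload=0x45=69: acc |= 69<<0 -> acc=69 shift=7 [end]
Varint 3: bytes[5:6] = 45 -> value 69 (1 byte(s))
  byte[6]=0x39 cont=0 payload=0x39=57: acc |= 57<<0 -> acc=57 shift=7 [end]
Varint 4: bytes[6:7] = 39 -> value 57 (1 byte(s))
  byte[7]=0x0F cont=0 payload=0x0F=15: acc |= 15<<0 -> acc=15 shift=7 [end]
Varint 5: bytes[7:8] = 0F -> value 15 (1 byte(s))
  byte[8]=0x04 cont=0 payload=0x04=4: acc |= 4<<0 -> acc=4 shift=7 [end]
Varint 6: bytes[8:9] = 04 -> value 4 (1 byte(s))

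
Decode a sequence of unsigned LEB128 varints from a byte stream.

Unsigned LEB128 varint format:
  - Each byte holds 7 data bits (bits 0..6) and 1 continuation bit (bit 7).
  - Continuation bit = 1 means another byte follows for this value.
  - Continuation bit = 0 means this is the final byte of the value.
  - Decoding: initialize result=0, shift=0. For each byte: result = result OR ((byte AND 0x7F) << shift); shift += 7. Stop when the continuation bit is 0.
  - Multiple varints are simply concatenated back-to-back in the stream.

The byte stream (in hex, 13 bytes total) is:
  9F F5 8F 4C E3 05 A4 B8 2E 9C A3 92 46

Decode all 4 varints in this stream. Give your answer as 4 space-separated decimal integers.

  byte[0]=0x9F cont=1 payload=0x1F=31: acc |= 31<<0 -> acc=31 shift=7
  byte[1]=0xF5 cont=1 payload=0x75=117: acc |= 117<<7 -> acc=15007 shift=14
  byte[2]=0x8F cont=1 payload=0x0F=15: acc |= 15<<14 -> acc=260767 shift=21
  byte[3]=0x4C cont=0 payload=0x4C=76: acc |= 76<<21 -> acc=159644319 shift=28 [end]
Varint 1: bytes[0:4] = 9F F5 8F 4C -> value 159644319 (4 byte(s))
  byte[4]=0xE3 cont=1 payload=0x63=99: acc |= 99<<0 -> acc=99 shift=7
  byte[5]=0x05 cont=0 payload=0x05=5: acc |= 5<<7 -> acc=739 shift=14 [end]
Varint 2: bytes[4:6] = E3 05 -> value 739 (2 byte(s))
  byte[6]=0xA4 cont=1 payload=0x24=36: acc |= 36<<0 -> acc=36 shift=7
  byte[7]=0xB8 cont=1 payload=0x38=56: acc |= 56<<7 -> acc=7204 shift=14
  byte[8]=0x2E cont=0 payload=0x2E=46: acc |= 46<<14 -> acc=760868 shift=21 [end]
Varint 3: bytes[6:9] = A4 B8 2E -> value 760868 (3 byte(s))
  byte[9]=0x9C cont=1 payload=0x1C=28: acc |= 28<<0 -> acc=28 shift=7
  byte[10]=0xA3 cont=1 payload=0x23=35: acc |= 35<<7 -> acc=4508 shift=14
  byte[11]=0x92 cont=1 payload=0x12=18: acc |= 18<<14 -> acc=299420 shift=21
  byte[12]=0x46 cont=0 payload=0x46=70: acc |= 70<<21 -> acc=147100060 shift=28 [end]
Varint 4: bytes[9:13] = 9C A3 92 46 -> value 147100060 (4 byte(s))

Answer: 159644319 739 760868 147100060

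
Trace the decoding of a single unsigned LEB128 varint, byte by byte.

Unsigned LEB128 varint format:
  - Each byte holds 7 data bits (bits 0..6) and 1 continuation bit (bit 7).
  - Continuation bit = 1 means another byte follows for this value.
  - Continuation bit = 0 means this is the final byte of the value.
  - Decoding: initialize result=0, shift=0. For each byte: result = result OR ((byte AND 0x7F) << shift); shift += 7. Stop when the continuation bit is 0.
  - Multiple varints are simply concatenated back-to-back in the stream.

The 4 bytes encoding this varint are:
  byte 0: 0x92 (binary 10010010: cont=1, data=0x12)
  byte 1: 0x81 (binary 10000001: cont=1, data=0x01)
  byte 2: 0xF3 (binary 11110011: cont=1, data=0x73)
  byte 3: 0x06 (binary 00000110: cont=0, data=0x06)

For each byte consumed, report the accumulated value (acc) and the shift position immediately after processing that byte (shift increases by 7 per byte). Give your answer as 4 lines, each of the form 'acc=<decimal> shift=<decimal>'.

Answer: acc=18 shift=7
acc=146 shift=14
acc=1884306 shift=21
acc=14467218 shift=28

Derivation:
byte 0=0x92: payload=0x12=18, contrib = 18<<0 = 18; acc -> 18, shift -> 7
byte 1=0x81: payload=0x01=1, contrib = 1<<7 = 128; acc -> 146, shift -> 14
byte 2=0xF3: payload=0x73=115, contrib = 115<<14 = 1884160; acc -> 1884306, shift -> 21
byte 3=0x06: payload=0x06=6, contrib = 6<<21 = 12582912; acc -> 14467218, shift -> 28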